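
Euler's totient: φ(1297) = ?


1297 = 1297
Prime factors: 1297
φ(1297) = 1297 × (1-1/1297)
= 1297 × 1296/1297 = 1296

φ(1297) = 1296


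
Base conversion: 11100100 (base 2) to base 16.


11100100 (base 2) = 228 (decimal)
228 (decimal) = E4 (base 16)


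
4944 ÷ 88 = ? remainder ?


4944 = 88 * 56 + 16
Check: 4928 + 16 = 4944

q = 56, r = 16


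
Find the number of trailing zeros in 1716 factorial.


floor(1716/5) = 343
floor(1716/25) = 68
floor(1716/125) = 13
floor(1716/625) = 2
Total = 426

426 trailing zeros


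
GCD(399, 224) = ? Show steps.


399 = 1 * 224 + 175
224 = 1 * 175 + 49
175 = 3 * 49 + 28
49 = 1 * 28 + 21
28 = 1 * 21 + 7
21 = 3 * 7 + 0
GCD = 7


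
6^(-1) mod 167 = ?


Use the extended Euclidean algorithm on (167, 6); each row r = 167*s + 6*t:
r=167, s=1, t=0
r=6, s=0, t=1
q=27: r=5, s=1, t=-27   [167*(1) + 6*(-27) = 5]
q=1: r=1, s=-1, t=28   [167*(-1) + 6*(28) = 1]
q=5: r=0, s=6, t=-167   [167*(6) + 6*(-167) = 0]
GCD = 1 with t = 28, so 6*(28) ≡ 1 (mod 167)
Inverse = 28 mod 167 = 28
Check: 6 * 28 = 168 ≡ 1 (mod 167)

6^(-1) ≡ 28 (mod 167)


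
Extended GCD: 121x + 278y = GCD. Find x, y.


Tabular extended Euclidean (each row: r = 121*s + 278*t):
r=121, s=1, t=0
r=278, s=0, t=1
q=0: r=121, s=1, t=0   [121*(1) + 278*(0) = 121]
q=2: r=36, s=-2, t=1   [121*(-2) + 278*(1) = 36]
q=3: r=13, s=7, t=-3   [121*(7) + 278*(-3) = 13]
q=2: r=10, s=-16, t=7   [121*(-16) + 278*(7) = 10]
q=1: r=3, s=23, t=-10   [121*(23) + 278*(-10) = 3]
q=3: r=1, s=-85, t=37   [121*(-85) + 278*(37) = 1]
q=3: r=0, s=278, t=-121   [121*(278) + 278*(-121) = 0]
GCD = 1; from the row with r=1: x=-85, y=37
Check: 121*(-85) + 278*(37) = -10285 + 10286 = 1

GCD = 1, x = -85, y = 37


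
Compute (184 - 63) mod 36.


184 - 63 = 121
121 mod 36 = 13


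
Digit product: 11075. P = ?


1 × 1 × 0 × 7 × 5 = 0


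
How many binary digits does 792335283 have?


792335283 in base 2 = 101111001110100001001110110011
Number of digits = 30

30 digits (base 2)


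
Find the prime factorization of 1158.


1158 / 2 = 579
579 / 3 = 193
193 / 193 = 1
1158 = 2 × 3 × 193


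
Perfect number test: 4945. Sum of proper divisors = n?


Proper divisors of 4945: 1, 5, 23, 43, 115, 215, 989
Sum = 1 + 5 + 23 + 43 + 115 + 215 + 989 = 1391

No, 4945 is not perfect (1391 ≠ 4945)


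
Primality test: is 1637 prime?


Check divisors up to sqrt(1637) = 40.4599
No divisors found.
1637 is prime.

Yes, 1637 is prime


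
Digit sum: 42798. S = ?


4 + 2 + 7 + 9 + 8 = 30


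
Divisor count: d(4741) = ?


4741 = 11^1 × 431^1
d(4741) = (1+1) × (1+1) = 4

4 divisors


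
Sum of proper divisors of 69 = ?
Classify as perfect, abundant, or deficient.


Proper divisors: 1, 3, 23
Sum = 1 + 3 + 23 = 27
27 < 69 → deficient

s(69) = 27 (deficient)


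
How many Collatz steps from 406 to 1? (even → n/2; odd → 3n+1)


406 → 203 → 610 → 305 → 916 → 458 → 229 → 688 → 344 → 172 → 86 → 43 → 130 → 65 → 196 → 98 → 49 → 148 → 74 → 37 → 112 → 56 → 28 → 14 → 7 → 22 → 11 → 34 → 17 → 52 → 26 → 13 → 40 → 20 → 10 → 5 → 16 → 8 → 4 → 2 → 1
Total steps = 40

40 steps


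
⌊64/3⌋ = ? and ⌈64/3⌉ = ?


64/3 = 21.3333
floor = 21
ceil = 22

floor = 21, ceil = 22


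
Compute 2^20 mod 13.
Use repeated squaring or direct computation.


2^1 mod 13 = 2
2^2 mod 13 = 4
2^3 mod 13 = 8
2^4 mod 13 = 3
2^5 mod 13 = 6
2^6 mod 13 = 12
2^7 mod 13 = 11
2^8 mod 13 = 9
2^9 mod 13 = 5
2^10 mod 13 = 10
2^11 mod 13 = 7
2^12 mod 13 = 1
2^13 mod 13 = 2
2^14 mod 13 = 4
2^15 mod 13 = 8
2^16 mod 13 = 3
2^17 mod 13 = 6
2^18 mod 13 = 12
2^19 mod 13 = 11
2^20 mod 13 = 9


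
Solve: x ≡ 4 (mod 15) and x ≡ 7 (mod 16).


M = 15*16 = 240
M1 = M/15 = 16, M2 = M/16 = 15
M1^(-1) mod 15 = 1, M2^(-1) mod 16 = 15
x = 4*16*1 + 7*15*15 = 1639
1639 mod 240 = 199
Check: 199 mod 15 = 4 ✓, 199 mod 16 = 7 ✓

x ≡ 199 (mod 240)


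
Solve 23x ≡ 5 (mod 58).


GCD(23, 58) = 1, unique solution
a^(-1) mod 58 = 53
x = 53 * 5 mod 58 = 33

x ≡ 33 (mod 58)


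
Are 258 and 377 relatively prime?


Euclidean algorithm:
377 = 1 * 258 + 119
258 = 2 * 119 + 20
119 = 5 * 20 + 19
20 = 1 * 19 + 1
19 = 19 * 1 + 0
GCD(258, 377) = 1

Yes, coprime (GCD = 1)


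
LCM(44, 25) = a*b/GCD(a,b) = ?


GCD(44, 25) = 1
LCM = 44*25/1 = 1100/1 = 1100

LCM = 1100


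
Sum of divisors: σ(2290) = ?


Divisors of 2290: 1, 2, 5, 10, 229, 458, 1145, 2290
Sum = 1 + 2 + 5 + 10 + 229 + 458 + 1145 + 2290 = 4140

σ(2290) = 4140


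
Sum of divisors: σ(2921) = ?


Divisors of 2921: 1, 23, 127, 2921
Sum = 1 + 23 + 127 + 2921 = 3072

σ(2921) = 3072


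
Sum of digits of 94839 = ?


9 + 4 + 8 + 3 + 9 = 33


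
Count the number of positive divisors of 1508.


1508 = 2^2 × 13^1 × 29^1
d(1508) = (2+1) × (1+1) × (1+1) = 12

12 divisors


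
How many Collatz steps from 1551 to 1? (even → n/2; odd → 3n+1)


1551 → 4654 → 2327 → 6982 → 3491 → 10474 → 5237 → 15712 → 7856 → 3928 → 1964 → 982 → 491 → 1474 → 737 → 2212 → 1106 → 553 → 1660 → 830 → 415 → 1246 → 623 → 1870 → 935 → 2806 → 1403 → 4210 → 2105 → 6316 → 3158 → 1579 → 4738 → 2369 → 7108 → 3554 → 1777 → 5332 → 2666 → 1333 → 4000 → 2000 → 1000 → 500 → 250 → 125 → 376 → 188 → 94 → 47 → 142 → 71 → 214 → 107 → 322 → 161 → 484 → 242 → 121 → 364 → 182 → 91 → 274 → 137 → 412 → 206 → 103 → 310 → 155 → 466 → 233 → 700 → 350 → 175 → 526 → 263 → 790 → 395 → 1186 → 593 → 1780 → 890 → 445 → 1336 → 668 → 334 → 167 → 502 → 251 → 754 → 377 → 1132 → 566 → 283 → 850 → 425 → 1276 → 638 → 319 → 958 → 479 → 1438 → 719 → 2158 → 1079 → 3238 → 1619 → 4858 → 2429 → 7288 → 3644 → 1822 → 911 → 2734 → 1367 → 4102 → 2051 → 6154 → 3077 → 9232 → 4616 → 2308 → 1154 → 577 → 1732 → 866 → 433 → 1300 → 650 → 325 → 976 → 488 → 244 → 122 → 61 → 184 → 92 → 46 → 23 → 70 → 35 → 106 → 53 → 160 → 80 → 40 → 20 → 10 → 5 → 16 → 8 → 4 → 2 → 1
Total steps = 153

153 steps


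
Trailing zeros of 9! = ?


floor(9/5) = 1
Total = 1

1 trailing zeros


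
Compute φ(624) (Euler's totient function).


624 = 2^4 × 3 × 13
Prime factors: 2, 3, 13
φ(624) = 624 × (1-1/2) × (1-1/3) × (1-1/13)
= 624 × 1/2 × 2/3 × 12/13 = 192

φ(624) = 192


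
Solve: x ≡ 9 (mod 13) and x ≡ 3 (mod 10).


M = 13*10 = 130
M1 = M/13 = 10, M2 = M/10 = 13
M1^(-1) mod 13 = 4, M2^(-1) mod 10 = 7
x = 9*10*4 + 3*13*7 = 633
633 mod 130 = 113
Check: 113 mod 13 = 9 ✓, 113 mod 10 = 3 ✓

x ≡ 113 (mod 130)


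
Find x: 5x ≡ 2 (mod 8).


GCD(5, 8) = 1, unique solution
a^(-1) mod 8 = 5
x = 5 * 2 mod 8 = 2

x ≡ 2 (mod 8)


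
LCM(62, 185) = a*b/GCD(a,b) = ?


GCD(62, 185) = 1
LCM = 62*185/1 = 11470/1 = 11470

LCM = 11470


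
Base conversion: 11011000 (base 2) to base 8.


11011000 (base 2) = 216 (decimal)
216 (decimal) = 330 (base 8)


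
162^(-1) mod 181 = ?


Use the extended Euclidean algorithm on (181, 162); each row r = 181*s + 162*t:
r=181, s=1, t=0
r=162, s=0, t=1
q=1: r=19, s=1, t=-1   [181*(1) + 162*(-1) = 19]
q=8: r=10, s=-8, t=9   [181*(-8) + 162*(9) = 10]
q=1: r=9, s=9, t=-10   [181*(9) + 162*(-10) = 9]
q=1: r=1, s=-17, t=19   [181*(-17) + 162*(19) = 1]
q=9: r=0, s=162, t=-181   [181*(162) + 162*(-181) = 0]
GCD = 1 with t = 19, so 162*(19) ≡ 1 (mod 181)
Inverse = 19 mod 181 = 19
Check: 162 * 19 = 3078 ≡ 1 (mod 181)

162^(-1) ≡ 19 (mod 181)


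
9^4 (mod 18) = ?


9^1 mod 18 = 9
9^2 mod 18 = 9
9^3 mod 18 = 9
9^4 mod 18 = 9


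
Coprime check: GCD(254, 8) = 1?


Euclidean algorithm:
254 = 31 * 8 + 6
8 = 1 * 6 + 2
6 = 3 * 2 + 0
GCD(254, 8) = 2

No, not coprime (GCD = 2)


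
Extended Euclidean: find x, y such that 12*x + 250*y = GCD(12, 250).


Tabular extended Euclidean (each row: r = 12*s + 250*t):
r=12, s=1, t=0
r=250, s=0, t=1
q=0: r=12, s=1, t=0   [12*(1) + 250*(0) = 12]
q=20: r=10, s=-20, t=1   [12*(-20) + 250*(1) = 10]
q=1: r=2, s=21, t=-1   [12*(21) + 250*(-1) = 2]
q=5: r=0, s=-125, t=6   [12*(-125) + 250*(6) = 0]
GCD = 2; from the row with r=2: x=21, y=-1
Check: 12*(21) + 250*(-1) = 252 - 250 = 2

GCD = 2, x = 21, y = -1


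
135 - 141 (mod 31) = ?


135 - 141 = -6
-6 mod 31 = 25


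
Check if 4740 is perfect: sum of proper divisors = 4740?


Proper divisors of 4740: 1, 2, 3, 4, 5, 6, 10, 12, 15, 20, 30, 60, 79, 158, 237, 316, 395, 474, 790, 948, 1185, 1580, 2370
Sum = 1 + 2 + 3 + 4 + 5 + 6 + 10 + 12 + 15 + 20 + 30 + 60 + 79 + 158 + 237 + 316 + 395 + 474 + 790 + 948 + 1185 + 1580 + 2370 = 8700

No, 4740 is not perfect (8700 ≠ 4740)


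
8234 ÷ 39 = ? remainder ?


8234 = 39 * 211 + 5
Check: 8229 + 5 = 8234

q = 211, r = 5


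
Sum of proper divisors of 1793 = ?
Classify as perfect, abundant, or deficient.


Proper divisors: 1, 11, 163
Sum = 1 + 11 + 163 = 175
175 < 1793 → deficient

s(1793) = 175 (deficient)


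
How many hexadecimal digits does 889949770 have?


889949770 in base 16 = 350B8E4A
Number of digits = 8

8 digits (base 16)


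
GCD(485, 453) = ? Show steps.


485 = 1 * 453 + 32
453 = 14 * 32 + 5
32 = 6 * 5 + 2
5 = 2 * 2 + 1
2 = 2 * 1 + 0
GCD = 1


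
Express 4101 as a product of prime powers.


4101 / 3 = 1367
1367 / 1367 = 1
4101 = 3 × 1367


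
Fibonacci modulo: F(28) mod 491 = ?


F(k) mod 491 for k=1..28:
1, 1, 2, 3, 5, 8, 13, 21, 34, 55, 89, 144, 233, 377, 119, 5, 124, 129, 253, 382, 144, 35, 179, 214, 393, 116, 18, 134
F(28) mod 491 = 134


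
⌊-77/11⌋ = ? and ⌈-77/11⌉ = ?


-77/11 = -7.0000
floor = -7
ceil = -7

floor = -7, ceil = -7


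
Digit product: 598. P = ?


5 × 9 × 8 = 360


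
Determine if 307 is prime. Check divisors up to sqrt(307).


Check divisors up to sqrt(307) = 17.5214
No divisors found.
307 is prime.

Yes, 307 is prime


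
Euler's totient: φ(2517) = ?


2517 = 3 × 839
Prime factors: 3, 839
φ(2517) = 2517 × (1-1/3) × (1-1/839)
= 2517 × 2/3 × 838/839 = 1676

φ(2517) = 1676


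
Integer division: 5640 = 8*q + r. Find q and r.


5640 = 8 * 705 + 0
Check: 5640 + 0 = 5640

q = 705, r = 0


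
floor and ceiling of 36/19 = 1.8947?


36/19 = 1.8947
floor = 1
ceil = 2

floor = 1, ceil = 2


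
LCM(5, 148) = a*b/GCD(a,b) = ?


GCD(5, 148) = 1
LCM = 5*148/1 = 740/1 = 740

LCM = 740


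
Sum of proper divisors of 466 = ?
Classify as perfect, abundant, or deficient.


Proper divisors: 1, 2, 233
Sum = 1 + 2 + 233 = 236
236 < 466 → deficient

s(466) = 236 (deficient)


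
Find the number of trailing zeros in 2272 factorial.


floor(2272/5) = 454
floor(2272/25) = 90
floor(2272/125) = 18
floor(2272/625) = 3
Total = 565

565 trailing zeros


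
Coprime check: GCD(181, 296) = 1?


Euclidean algorithm:
296 = 1 * 181 + 115
181 = 1 * 115 + 66
115 = 1 * 66 + 49
66 = 1 * 49 + 17
49 = 2 * 17 + 15
17 = 1 * 15 + 2
15 = 7 * 2 + 1
2 = 2 * 1 + 0
GCD(181, 296) = 1

Yes, coprime (GCD = 1)


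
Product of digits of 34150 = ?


3 × 4 × 1 × 5 × 0 = 0


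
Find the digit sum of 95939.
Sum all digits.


9 + 5 + 9 + 3 + 9 = 35


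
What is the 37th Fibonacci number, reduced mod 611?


F(k) mod 611 for k=1..37:
1, 1, 2, 3, 5, 8, 13, 21, 34, 55, 89, 144, 233, 377, 610, 376, 375, 140, 515, 44, 559, 603, 551, 543, 483, 415, 287, 91, 378, 469, 236, 94, 330, 424, 143, 567, 99
F(37) mod 611 = 99


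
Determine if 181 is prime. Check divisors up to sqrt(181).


Check divisors up to sqrt(181) = 13.4536
No divisors found.
181 is prime.

Yes, 181 is prime


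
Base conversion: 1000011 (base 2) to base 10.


1000011 (base 2) = 67 (decimal)
67 (decimal) = 67 (base 10)


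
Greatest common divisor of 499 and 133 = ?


499 = 3 * 133 + 100
133 = 1 * 100 + 33
100 = 3 * 33 + 1
33 = 33 * 1 + 0
GCD = 1


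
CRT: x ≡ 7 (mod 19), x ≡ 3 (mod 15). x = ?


M = 19*15 = 285
M1 = M/19 = 15, M2 = M/15 = 19
M1^(-1) mod 19 = 14, M2^(-1) mod 15 = 4
x = 7*15*14 + 3*19*4 = 1698
1698 mod 285 = 273
Check: 273 mod 19 = 7 ✓, 273 mod 15 = 3 ✓

x ≡ 273 (mod 285)


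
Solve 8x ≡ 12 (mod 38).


GCD(8, 38) = 2 divides 12
Divide: 4x ≡ 6 (mod 19)
x ≡ 11 (mod 19)


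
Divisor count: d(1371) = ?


1371 = 3^1 × 457^1
d(1371) = (1+1) × (1+1) = 4

4 divisors


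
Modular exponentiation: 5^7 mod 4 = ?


5^1 mod 4 = 1
5^2 mod 4 = 1
5^3 mod 4 = 1
5^4 mod 4 = 1
5^5 mod 4 = 1
5^6 mod 4 = 1
5^7 mod 4 = 1


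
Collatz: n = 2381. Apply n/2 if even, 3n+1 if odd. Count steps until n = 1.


2381 → 7144 → 3572 → 1786 → 893 → 2680 → 1340 → 670 → 335 → 1006 → 503 → 1510 → 755 → 2266 → 1133 → 3400 → 1700 → 850 → 425 → 1276 → 638 → 319 → 958 → 479 → 1438 → 719 → 2158 → 1079 → 3238 → 1619 → 4858 → 2429 → 7288 → 3644 → 1822 → 911 → 2734 → 1367 → 4102 → 2051 → 6154 → 3077 → 9232 → 4616 → 2308 → 1154 → 577 → 1732 → 866 → 433 → 1300 → 650 → 325 → 976 → 488 → 244 → 122 → 61 → 184 → 92 → 46 → 23 → 70 → 35 → 106 → 53 → 160 → 80 → 40 → 20 → 10 → 5 → 16 → 8 → 4 → 2 → 1
Total steps = 76

76 steps


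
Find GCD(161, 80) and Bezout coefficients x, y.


Tabular extended Euclidean (each row: r = 161*s + 80*t):
r=161, s=1, t=0
r=80, s=0, t=1
q=2: r=1, s=1, t=-2   [161*(1) + 80*(-2) = 1]
q=80: r=0, s=-80, t=161   [161*(-80) + 80*(161) = 0]
GCD = 1; from the row with r=1: x=1, y=-2
Check: 161*(1) + 80*(-2) = 161 - 160 = 1

GCD = 1, x = 1, y = -2


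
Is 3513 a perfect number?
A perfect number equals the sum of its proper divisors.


Proper divisors of 3513: 1, 3, 1171
Sum = 1 + 3 + 1171 = 1175

No, 3513 is not perfect (1175 ≠ 3513)


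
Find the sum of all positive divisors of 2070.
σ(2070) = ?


Divisors of 2070: 1, 2, 3, 5, 6, 9, 10, 15, 18, 23, 30, 45, 46, 69, 90, 115, 138, 207, 230, 345, 414, 690, 1035, 2070
Sum = 1 + 2 + 3 + 5 + 6 + 9 + 10 + 15 + 18 + 23 + 30 + 45 + 46 + 69 + 90 + 115 + 138 + 207 + 230 + 345 + 414 + 690 + 1035 + 2070 = 5616

σ(2070) = 5616


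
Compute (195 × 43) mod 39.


195 × 43 = 8385
8385 mod 39 = 0


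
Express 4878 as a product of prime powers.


4878 / 2 = 2439
2439 / 3 = 813
813 / 3 = 271
271 / 271 = 1
4878 = 2 × 3^2 × 271


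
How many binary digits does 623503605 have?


623503605 in base 2 = 100101001010011110100011110101
Number of digits = 30

30 digits (base 2)


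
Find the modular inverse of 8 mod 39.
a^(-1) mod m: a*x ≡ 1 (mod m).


Use the extended Euclidean algorithm on (39, 8); each row r = 39*s + 8*t:
r=39, s=1, t=0
r=8, s=0, t=1
q=4: r=7, s=1, t=-4   [39*(1) + 8*(-4) = 7]
q=1: r=1, s=-1, t=5   [39*(-1) + 8*(5) = 1]
q=7: r=0, s=8, t=-39   [39*(8) + 8*(-39) = 0]
GCD = 1 with t = 5, so 8*(5) ≡ 1 (mod 39)
Inverse = 5 mod 39 = 5
Check: 8 * 5 = 40 ≡ 1 (mod 39)

8^(-1) ≡ 5 (mod 39)


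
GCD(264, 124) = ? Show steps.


264 = 2 * 124 + 16
124 = 7 * 16 + 12
16 = 1 * 12 + 4
12 = 3 * 4 + 0
GCD = 4


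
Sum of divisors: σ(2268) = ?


Divisors of 2268: 1, 2, 3, 4, 6, 7, 9, 12, 14, 18, 21, 27, 28, 36, 42, 54, 63, 81, 84, 108, 126, 162, 189, 252, 324, 378, 567, 756, 1134, 2268
Sum = 1 + 2 + 3 + 4 + 6 + 7 + 9 + 12 + 14 + 18 + 21 + 27 + 28 + 36 + 42 + 54 + 63 + 81 + 84 + 108 + 126 + 162 + 189 + 252 + 324 + 378 + 567 + 756 + 1134 + 2268 = 6776

σ(2268) = 6776


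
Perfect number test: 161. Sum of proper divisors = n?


Proper divisors of 161: 1, 7, 23
Sum = 1 + 7 + 23 = 31

No, 161 is not perfect (31 ≠ 161)


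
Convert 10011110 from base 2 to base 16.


10011110 (base 2) = 158 (decimal)
158 (decimal) = 9E (base 16)


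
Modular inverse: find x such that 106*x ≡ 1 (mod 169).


Use the extended Euclidean algorithm on (169, 106); each row r = 169*s + 106*t:
r=169, s=1, t=0
r=106, s=0, t=1
q=1: r=63, s=1, t=-1   [169*(1) + 106*(-1) = 63]
q=1: r=43, s=-1, t=2   [169*(-1) + 106*(2) = 43]
q=1: r=20, s=2, t=-3   [169*(2) + 106*(-3) = 20]
q=2: r=3, s=-5, t=8   [169*(-5) + 106*(8) = 3]
q=6: r=2, s=32, t=-51   [169*(32) + 106*(-51) = 2]
q=1: r=1, s=-37, t=59   [169*(-37) + 106*(59) = 1]
q=2: r=0, s=106, t=-169   [169*(106) + 106*(-169) = 0]
GCD = 1 with t = 59, so 106*(59) ≡ 1 (mod 169)
Inverse = 59 mod 169 = 59
Check: 106 * 59 = 6254 ≡ 1 (mod 169)

106^(-1) ≡ 59 (mod 169)


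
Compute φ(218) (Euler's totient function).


218 = 2 × 109
Prime factors: 2, 109
φ(218) = 218 × (1-1/2) × (1-1/109)
= 218 × 1/2 × 108/109 = 108

φ(218) = 108


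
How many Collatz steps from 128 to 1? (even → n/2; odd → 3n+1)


128 → 64 → 32 → 16 → 8 → 4 → 2 → 1
Total steps = 7

7 steps


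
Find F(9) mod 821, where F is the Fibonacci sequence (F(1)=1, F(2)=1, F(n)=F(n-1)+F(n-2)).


F(k) mod 821 for k=1..9:
1, 1, 2, 3, 5, 8, 13, 21, 34
F(9) mod 821 = 34


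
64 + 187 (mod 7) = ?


64 + 187 = 251
251 mod 7 = 6


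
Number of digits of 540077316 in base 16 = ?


540077316 in base 16 = 2030ED04
Number of digits = 8

8 digits (base 16)


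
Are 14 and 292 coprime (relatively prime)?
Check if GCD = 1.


Euclidean algorithm:
292 = 20 * 14 + 12
14 = 1 * 12 + 2
12 = 6 * 2 + 0
GCD(14, 292) = 2

No, not coprime (GCD = 2)


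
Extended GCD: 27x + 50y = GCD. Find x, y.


Tabular extended Euclidean (each row: r = 27*s + 50*t):
r=27, s=1, t=0
r=50, s=0, t=1
q=0: r=27, s=1, t=0   [27*(1) + 50*(0) = 27]
q=1: r=23, s=-1, t=1   [27*(-1) + 50*(1) = 23]
q=1: r=4, s=2, t=-1   [27*(2) + 50*(-1) = 4]
q=5: r=3, s=-11, t=6   [27*(-11) + 50*(6) = 3]
q=1: r=1, s=13, t=-7   [27*(13) + 50*(-7) = 1]
q=3: r=0, s=-50, t=27   [27*(-50) + 50*(27) = 0]
GCD = 1; from the row with r=1: x=13, y=-7
Check: 27*(13) + 50*(-7) = 351 - 350 = 1

GCD = 1, x = 13, y = -7


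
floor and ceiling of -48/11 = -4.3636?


-48/11 = -4.3636
floor = -5
ceil = -4

floor = -5, ceil = -4


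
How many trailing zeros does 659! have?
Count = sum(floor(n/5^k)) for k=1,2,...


floor(659/5) = 131
floor(659/25) = 26
floor(659/125) = 5
floor(659/625) = 1
Total = 163

163 trailing zeros


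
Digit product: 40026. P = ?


4 × 0 × 0 × 2 × 6 = 0


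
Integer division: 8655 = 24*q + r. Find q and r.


8655 = 24 * 360 + 15
Check: 8640 + 15 = 8655

q = 360, r = 15


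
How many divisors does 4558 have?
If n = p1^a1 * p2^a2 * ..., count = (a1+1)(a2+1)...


4558 = 2^1 × 43^1 × 53^1
d(4558) = (1+1) × (1+1) × (1+1) = 8

8 divisors


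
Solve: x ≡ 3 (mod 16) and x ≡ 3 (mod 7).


M = 16*7 = 112
M1 = M/16 = 7, M2 = M/7 = 16
M1^(-1) mod 16 = 7, M2^(-1) mod 7 = 4
x = 3*7*7 + 3*16*4 = 339
339 mod 112 = 3
Check: 3 mod 16 = 3 ✓, 3 mod 7 = 3 ✓

x ≡ 3 (mod 112)


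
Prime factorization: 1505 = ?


1505 / 5 = 301
301 / 7 = 43
43 / 43 = 1
1505 = 5 × 7 × 43


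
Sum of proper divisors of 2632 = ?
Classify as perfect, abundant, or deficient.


Proper divisors: 1, 2, 4, 7, 8, 14, 28, 47, 56, 94, 188, 329, 376, 658, 1316
Sum = 1 + 2 + 4 + 7 + 8 + 14 + 28 + 47 + 56 + 94 + 188 + 329 + 376 + 658 + 1316 = 3128
3128 > 2632 → abundant

s(2632) = 3128 (abundant)


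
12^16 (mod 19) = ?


12^1 mod 19 = 12
12^2 mod 19 = 11
12^3 mod 19 = 18
12^4 mod 19 = 7
12^5 mod 19 = 8
12^6 mod 19 = 1
12^7 mod 19 = 12
12^8 mod 19 = 11
12^9 mod 19 = 18
12^10 mod 19 = 7
12^11 mod 19 = 8
12^12 mod 19 = 1
12^13 mod 19 = 12
12^14 mod 19 = 11
12^15 mod 19 = 18
12^16 mod 19 = 7


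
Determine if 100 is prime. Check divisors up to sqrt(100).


100 / 2 = 50 (exact division)
100 is NOT prime.

No, 100 is not prime


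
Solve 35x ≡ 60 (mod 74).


GCD(35, 74) = 1, unique solution
a^(-1) mod 74 = 55
x = 55 * 60 mod 74 = 44

x ≡ 44 (mod 74)


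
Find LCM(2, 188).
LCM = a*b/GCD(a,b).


GCD(2, 188) = 2
LCM = 2*188/2 = 376/2 = 188

LCM = 188


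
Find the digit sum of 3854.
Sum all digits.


3 + 8 + 5 + 4 = 20


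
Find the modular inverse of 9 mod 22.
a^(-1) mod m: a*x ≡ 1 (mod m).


Use the extended Euclidean algorithm on (22, 9); each row r = 22*s + 9*t:
r=22, s=1, t=0
r=9, s=0, t=1
q=2: r=4, s=1, t=-2   [22*(1) + 9*(-2) = 4]
q=2: r=1, s=-2, t=5   [22*(-2) + 9*(5) = 1]
q=4: r=0, s=9, t=-22   [22*(9) + 9*(-22) = 0]
GCD = 1 with t = 5, so 9*(5) ≡ 1 (mod 22)
Inverse = 5 mod 22 = 5
Check: 9 * 5 = 45 ≡ 1 (mod 22)

9^(-1) ≡ 5 (mod 22)


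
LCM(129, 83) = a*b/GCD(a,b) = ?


GCD(129, 83) = 1
LCM = 129*83/1 = 10707/1 = 10707

LCM = 10707


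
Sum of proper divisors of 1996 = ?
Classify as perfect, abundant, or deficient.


Proper divisors: 1, 2, 4, 499, 998
Sum = 1 + 2 + 4 + 499 + 998 = 1504
1504 < 1996 → deficient

s(1996) = 1504 (deficient)


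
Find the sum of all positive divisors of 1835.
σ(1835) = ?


Divisors of 1835: 1, 5, 367, 1835
Sum = 1 + 5 + 367 + 1835 = 2208

σ(1835) = 2208


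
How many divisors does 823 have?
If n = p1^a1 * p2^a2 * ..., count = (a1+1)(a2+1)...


823 = 823^1
d(823) = (1+1) = 2

2 divisors


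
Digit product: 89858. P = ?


8 × 9 × 8 × 5 × 8 = 23040


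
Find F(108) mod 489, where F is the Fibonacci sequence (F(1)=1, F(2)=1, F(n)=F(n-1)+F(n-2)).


F(k) mod 489 for k=1..108:
1, 1, 2, 3, 5, 8, 13, 21, 34, 55, 89, 144, 233, 377, 121, 9, 130, 139, 269, 408, 188, 107, 295, 402, 208, 121, 329, 450, 290, 251, 52, 303, 355, 169, 35, 204, 239, 443, 193, 147, 340, 487, 338, 336, 185, 32, 217, 249, 466, 226, 203, 429, 143, 83, 226, 309, 46, 355, 401, 267, 179, 446, 136, 93, 229, 322, 62, 384, 446, 341, 298, 150, 448, 109, 68, 177, 245, 422, 178, 111, 289, 400, 200, 111, 311, 422, 244, 177, 421, 109, 41, 150, 191, 341, 43, 384, 427, 322, 260, 93, 353, 446, 310, 267, 88, 355, 443, 309
F(108) mod 489 = 309


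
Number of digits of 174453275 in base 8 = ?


174453275 in base 8 = 1231371033
Number of digits = 10

10 digits (base 8)


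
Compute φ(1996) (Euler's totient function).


1996 = 2^2 × 499
Prime factors: 2, 499
φ(1996) = 1996 × (1-1/2) × (1-1/499)
= 1996 × 1/2 × 498/499 = 996

φ(1996) = 996


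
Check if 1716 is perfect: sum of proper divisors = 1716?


Proper divisors of 1716: 1, 2, 3, 4, 6, 11, 12, 13, 22, 26, 33, 39, 44, 52, 66, 78, 132, 143, 156, 286, 429, 572, 858
Sum = 1 + 2 + 3 + 4 + 6 + 11 + 12 + 13 + 22 + 26 + 33 + 39 + 44 + 52 + 66 + 78 + 132 + 143 + 156 + 286 + 429 + 572 + 858 = 2988

No, 1716 is not perfect (2988 ≠ 1716)


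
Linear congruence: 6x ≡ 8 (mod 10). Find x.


GCD(6, 10) = 2 divides 8
Divide: 3x ≡ 4 (mod 5)
x ≡ 3 (mod 5)


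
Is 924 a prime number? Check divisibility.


924 / 2 = 462 (exact division)
924 is NOT prime.

No, 924 is not prime


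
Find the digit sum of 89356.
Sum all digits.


8 + 9 + 3 + 5 + 6 = 31


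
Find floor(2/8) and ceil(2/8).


2/8 = 0.2500
floor = 0
ceil = 1

floor = 0, ceil = 1


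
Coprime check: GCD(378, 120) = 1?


Euclidean algorithm:
378 = 3 * 120 + 18
120 = 6 * 18 + 12
18 = 1 * 12 + 6
12 = 2 * 6 + 0
GCD(378, 120) = 6

No, not coprime (GCD = 6)


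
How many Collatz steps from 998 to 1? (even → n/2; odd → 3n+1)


998 → 499 → 1498 → 749 → 2248 → 1124 → 562 → 281 → 844 → 422 → 211 → 634 → 317 → 952 → 476 → 238 → 119 → 358 → 179 → 538 → 269 → 808 → 404 → 202 → 101 → 304 → 152 → 76 → 38 → 19 → 58 → 29 → 88 → 44 → 22 → 11 → 34 → 17 → 52 → 26 → 13 → 40 → 20 → 10 → 5 → 16 → 8 → 4 → 2 → 1
Total steps = 49

49 steps


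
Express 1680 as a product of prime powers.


1680 / 2 = 840
840 / 2 = 420
420 / 2 = 210
210 / 2 = 105
105 / 3 = 35
35 / 5 = 7
7 / 7 = 1
1680 = 2^4 × 3 × 5 × 7


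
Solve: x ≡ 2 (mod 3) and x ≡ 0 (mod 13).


M = 3*13 = 39
M1 = M/3 = 13, M2 = M/13 = 3
M1^(-1) mod 3 = 1, M2^(-1) mod 13 = 9
x = 2*13*1 + 0*3*9 = 26
26 mod 39 = 26
Check: 26 mod 3 = 2 ✓, 26 mod 13 = 0 ✓

x ≡ 26 (mod 39)


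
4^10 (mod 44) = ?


4^1 mod 44 = 4
4^2 mod 44 = 16
4^3 mod 44 = 20
4^4 mod 44 = 36
4^5 mod 44 = 12
4^6 mod 44 = 4
4^7 mod 44 = 16
4^8 mod 44 = 20
4^9 mod 44 = 36
4^10 mod 44 = 12


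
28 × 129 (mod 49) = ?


28 × 129 = 3612
3612 mod 49 = 35


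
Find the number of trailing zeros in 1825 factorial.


floor(1825/5) = 365
floor(1825/25) = 73
floor(1825/125) = 14
floor(1825/625) = 2
Total = 454

454 trailing zeros


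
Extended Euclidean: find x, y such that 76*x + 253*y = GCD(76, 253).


Tabular extended Euclidean (each row: r = 76*s + 253*t):
r=76, s=1, t=0
r=253, s=0, t=1
q=0: r=76, s=1, t=0   [76*(1) + 253*(0) = 76]
q=3: r=25, s=-3, t=1   [76*(-3) + 253*(1) = 25]
q=3: r=1, s=10, t=-3   [76*(10) + 253*(-3) = 1]
q=25: r=0, s=-253, t=76   [76*(-253) + 253*(76) = 0]
GCD = 1; from the row with r=1: x=10, y=-3
Check: 76*(10) + 253*(-3) = 760 - 759 = 1

GCD = 1, x = 10, y = -3


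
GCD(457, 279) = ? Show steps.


457 = 1 * 279 + 178
279 = 1 * 178 + 101
178 = 1 * 101 + 77
101 = 1 * 77 + 24
77 = 3 * 24 + 5
24 = 4 * 5 + 4
5 = 1 * 4 + 1
4 = 4 * 1 + 0
GCD = 1


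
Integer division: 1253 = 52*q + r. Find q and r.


1253 = 52 * 24 + 5
Check: 1248 + 5 = 1253

q = 24, r = 5


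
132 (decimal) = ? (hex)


132 (base 10) = 132 (decimal)
132 (decimal) = 84 (base 16)


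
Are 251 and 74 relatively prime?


Euclidean algorithm:
251 = 3 * 74 + 29
74 = 2 * 29 + 16
29 = 1 * 16 + 13
16 = 1 * 13 + 3
13 = 4 * 3 + 1
3 = 3 * 1 + 0
GCD(251, 74) = 1

Yes, coprime (GCD = 1)


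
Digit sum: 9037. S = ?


9 + 0 + 3 + 7 = 19


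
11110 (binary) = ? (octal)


11110 (base 2) = 30 (decimal)
30 (decimal) = 36 (base 8)


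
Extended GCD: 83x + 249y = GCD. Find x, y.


Tabular extended Euclidean (each row: r = 83*s + 249*t):
r=83, s=1, t=0
r=249, s=0, t=1
q=0: r=83, s=1, t=0   [83*(1) + 249*(0) = 83]
q=3: r=0, s=-3, t=1   [83*(-3) + 249*(1) = 0]
GCD = 83; from the row with r=83: x=1, y=0
Check: 83*(1) + 249*(0) = 83 + 0 = 83

GCD = 83, x = 1, y = 0


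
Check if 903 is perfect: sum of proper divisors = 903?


Proper divisors of 903: 1, 3, 7, 21, 43, 129, 301
Sum = 1 + 3 + 7 + 21 + 43 + 129 + 301 = 505

No, 903 is not perfect (505 ≠ 903)


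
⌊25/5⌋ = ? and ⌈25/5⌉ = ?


25/5 = 5.0000
floor = 5
ceil = 5

floor = 5, ceil = 5


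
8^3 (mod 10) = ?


8^1 mod 10 = 8
8^2 mod 10 = 4
8^3 mod 10 = 2


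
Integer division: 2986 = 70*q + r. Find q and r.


2986 = 70 * 42 + 46
Check: 2940 + 46 = 2986

q = 42, r = 46


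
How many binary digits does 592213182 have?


592213182 in base 2 = 100011010011000111010010111110
Number of digits = 30

30 digits (base 2)


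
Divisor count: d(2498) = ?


2498 = 2^1 × 1249^1
d(2498) = (1+1) × (1+1) = 4

4 divisors


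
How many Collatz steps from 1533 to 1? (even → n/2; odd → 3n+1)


1533 → 4600 → 2300 → 1150 → 575 → 1726 → 863 → 2590 → 1295 → 3886 → 1943 → 5830 → 2915 → 8746 → 4373 → 13120 → 6560 → 3280 → 1640 → 820 → 410 → 205 → 616 → 308 → 154 → 77 → 232 → 116 → 58 → 29 → 88 → 44 → 22 → 11 → 34 → 17 → 52 → 26 → 13 → 40 → 20 → 10 → 5 → 16 → 8 → 4 → 2 → 1
Total steps = 47

47 steps


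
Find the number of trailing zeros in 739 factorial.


floor(739/5) = 147
floor(739/25) = 29
floor(739/125) = 5
floor(739/625) = 1
Total = 182

182 trailing zeros


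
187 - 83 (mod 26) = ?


187 - 83 = 104
104 mod 26 = 0


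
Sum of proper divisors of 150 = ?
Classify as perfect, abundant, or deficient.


Proper divisors: 1, 2, 3, 5, 6, 10, 15, 25, 30, 50, 75
Sum = 1 + 2 + 3 + 5 + 6 + 10 + 15 + 25 + 30 + 50 + 75 = 222
222 > 150 → abundant

s(150) = 222 (abundant)


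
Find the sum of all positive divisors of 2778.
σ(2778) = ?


Divisors of 2778: 1, 2, 3, 6, 463, 926, 1389, 2778
Sum = 1 + 2 + 3 + 6 + 463 + 926 + 1389 + 2778 = 5568

σ(2778) = 5568


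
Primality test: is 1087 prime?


Check divisors up to sqrt(1087) = 32.9697
No divisors found.
1087 is prime.

Yes, 1087 is prime


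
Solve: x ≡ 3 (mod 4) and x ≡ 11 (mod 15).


M = 4*15 = 60
M1 = M/4 = 15, M2 = M/15 = 4
M1^(-1) mod 4 = 3, M2^(-1) mod 15 = 4
x = 3*15*3 + 11*4*4 = 311
311 mod 60 = 11
Check: 11 mod 4 = 3 ✓, 11 mod 15 = 11 ✓

x ≡ 11 (mod 60)


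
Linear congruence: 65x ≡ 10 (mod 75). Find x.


GCD(65, 75) = 5 divides 10
Divide: 13x ≡ 2 (mod 15)
x ≡ 14 (mod 15)


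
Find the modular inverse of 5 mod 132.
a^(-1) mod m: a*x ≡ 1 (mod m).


Use the extended Euclidean algorithm on (132, 5); each row r = 132*s + 5*t:
r=132, s=1, t=0
r=5, s=0, t=1
q=26: r=2, s=1, t=-26   [132*(1) + 5*(-26) = 2]
q=2: r=1, s=-2, t=53   [132*(-2) + 5*(53) = 1]
q=2: r=0, s=5, t=-132   [132*(5) + 5*(-132) = 0]
GCD = 1 with t = 53, so 5*(53) ≡ 1 (mod 132)
Inverse = 53 mod 132 = 53
Check: 5 * 53 = 265 ≡ 1 (mod 132)

5^(-1) ≡ 53 (mod 132)


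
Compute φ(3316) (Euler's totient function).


3316 = 2^2 × 829
Prime factors: 2, 829
φ(3316) = 3316 × (1-1/2) × (1-1/829)
= 3316 × 1/2 × 828/829 = 1656

φ(3316) = 1656


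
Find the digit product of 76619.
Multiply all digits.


7 × 6 × 6 × 1 × 9 = 2268


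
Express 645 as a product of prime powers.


645 / 3 = 215
215 / 5 = 43
43 / 43 = 1
645 = 3 × 5 × 43


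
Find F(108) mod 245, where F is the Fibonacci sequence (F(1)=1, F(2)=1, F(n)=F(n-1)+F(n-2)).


F(k) mod 245 for k=1..108:
1, 1, 2, 3, 5, 8, 13, 21, 34, 55, 89, 144, 233, 132, 120, 7, 127, 134, 16, 150, 166, 71, 237, 63, 55, 118, 173, 46, 219, 20, 239, 14, 8, 22, 30, 52, 82, 134, 216, 105, 76, 181, 12, 193, 205, 153, 113, 21, 134, 155, 44, 199, 243, 197, 195, 147, 97, 244, 96, 95, 191, 41, 232, 28, 15, 43, 58, 101, 159, 15, 174, 189, 118, 62, 180, 242, 177, 174, 106, 35, 141, 176, 72, 3, 75, 78, 153, 231, 139, 125, 19, 144, 163, 62, 225, 42, 22, 64, 86, 150, 236, 141, 132, 28, 160, 188, 103, 46
F(108) mod 245 = 46


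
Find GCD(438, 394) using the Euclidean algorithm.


438 = 1 * 394 + 44
394 = 8 * 44 + 42
44 = 1 * 42 + 2
42 = 21 * 2 + 0
GCD = 2


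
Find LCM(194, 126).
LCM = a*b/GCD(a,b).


GCD(194, 126) = 2
LCM = 194*126/2 = 24444/2 = 12222

LCM = 12222


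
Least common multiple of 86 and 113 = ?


GCD(86, 113) = 1
LCM = 86*113/1 = 9718/1 = 9718

LCM = 9718


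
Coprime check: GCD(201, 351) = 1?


Euclidean algorithm:
351 = 1 * 201 + 150
201 = 1 * 150 + 51
150 = 2 * 51 + 48
51 = 1 * 48 + 3
48 = 16 * 3 + 0
GCD(201, 351) = 3

No, not coprime (GCD = 3)


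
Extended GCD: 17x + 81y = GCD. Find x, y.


Tabular extended Euclidean (each row: r = 17*s + 81*t):
r=17, s=1, t=0
r=81, s=0, t=1
q=0: r=17, s=1, t=0   [17*(1) + 81*(0) = 17]
q=4: r=13, s=-4, t=1   [17*(-4) + 81*(1) = 13]
q=1: r=4, s=5, t=-1   [17*(5) + 81*(-1) = 4]
q=3: r=1, s=-19, t=4   [17*(-19) + 81*(4) = 1]
q=4: r=0, s=81, t=-17   [17*(81) + 81*(-17) = 0]
GCD = 1; from the row with r=1: x=-19, y=4
Check: 17*(-19) + 81*(4) = -323 + 324 = 1

GCD = 1, x = -19, y = 4


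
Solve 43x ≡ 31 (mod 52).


GCD(43, 52) = 1, unique solution
a^(-1) mod 52 = 23
x = 23 * 31 mod 52 = 37

x ≡ 37 (mod 52)


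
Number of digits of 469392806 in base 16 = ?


469392806 in base 16 = 1BFA5DA6
Number of digits = 8

8 digits (base 16)


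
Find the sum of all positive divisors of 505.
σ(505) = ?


Divisors of 505: 1, 5, 101, 505
Sum = 1 + 5 + 101 + 505 = 612

σ(505) = 612


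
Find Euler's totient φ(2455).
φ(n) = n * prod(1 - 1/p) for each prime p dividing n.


2455 = 5 × 491
Prime factors: 5, 491
φ(2455) = 2455 × (1-1/5) × (1-1/491)
= 2455 × 4/5 × 490/491 = 1960

φ(2455) = 1960


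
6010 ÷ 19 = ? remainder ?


6010 = 19 * 316 + 6
Check: 6004 + 6 = 6010

q = 316, r = 6


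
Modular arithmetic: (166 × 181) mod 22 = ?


166 × 181 = 30046
30046 mod 22 = 16


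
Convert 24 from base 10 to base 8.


24 (base 10) = 24 (decimal)
24 (decimal) = 30 (base 8)


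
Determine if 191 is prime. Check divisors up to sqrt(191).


Check divisors up to sqrt(191) = 13.8203
No divisors found.
191 is prime.

Yes, 191 is prime


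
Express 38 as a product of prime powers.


38 / 2 = 19
19 / 19 = 1
38 = 2 × 19


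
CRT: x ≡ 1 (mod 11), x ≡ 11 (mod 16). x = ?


M = 11*16 = 176
M1 = M/11 = 16, M2 = M/16 = 11
M1^(-1) mod 11 = 9, M2^(-1) mod 16 = 3
x = 1*16*9 + 11*11*3 = 507
507 mod 176 = 155
Check: 155 mod 11 = 1 ✓, 155 mod 16 = 11 ✓

x ≡ 155 (mod 176)


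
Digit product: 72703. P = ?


7 × 2 × 7 × 0 × 3 = 0


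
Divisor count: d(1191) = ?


1191 = 3^1 × 397^1
d(1191) = (1+1) × (1+1) = 4

4 divisors


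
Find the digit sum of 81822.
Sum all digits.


8 + 1 + 8 + 2 + 2 = 21


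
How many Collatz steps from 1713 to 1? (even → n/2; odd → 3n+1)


1713 → 5140 → 2570 → 1285 → 3856 → 1928 → 964 → 482 → 241 → 724 → 362 → 181 → 544 → 272 → 136 → 68 → 34 → 17 → 52 → 26 → 13 → 40 → 20 → 10 → 5 → 16 → 8 → 4 → 2 → 1
Total steps = 29

29 steps


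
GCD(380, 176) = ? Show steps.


380 = 2 * 176 + 28
176 = 6 * 28 + 8
28 = 3 * 8 + 4
8 = 2 * 4 + 0
GCD = 4


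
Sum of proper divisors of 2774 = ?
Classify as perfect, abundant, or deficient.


Proper divisors: 1, 2, 19, 38, 73, 146, 1387
Sum = 1 + 2 + 19 + 38 + 73 + 146 + 1387 = 1666
1666 < 2774 → deficient

s(2774) = 1666 (deficient)


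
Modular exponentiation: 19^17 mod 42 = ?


19^1 mod 42 = 19
19^2 mod 42 = 25
19^3 mod 42 = 13
19^4 mod 42 = 37
19^5 mod 42 = 31
19^6 mod 42 = 1
19^7 mod 42 = 19
19^8 mod 42 = 25
19^9 mod 42 = 13
19^10 mod 42 = 37
19^11 mod 42 = 31
19^12 mod 42 = 1
19^13 mod 42 = 19
19^14 mod 42 = 25
19^15 mod 42 = 13
19^16 mod 42 = 37
19^17 mod 42 = 31


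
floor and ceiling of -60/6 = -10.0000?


-60/6 = -10.0000
floor = -10
ceil = -10

floor = -10, ceil = -10


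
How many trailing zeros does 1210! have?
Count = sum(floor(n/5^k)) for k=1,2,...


floor(1210/5) = 242
floor(1210/25) = 48
floor(1210/125) = 9
floor(1210/625) = 1
Total = 300

300 trailing zeros


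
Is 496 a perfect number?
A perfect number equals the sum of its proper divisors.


Proper divisors of 496: 1, 2, 4, 8, 16, 31, 62, 124, 248
Sum = 1 + 2 + 4 + 8 + 16 + 31 + 62 + 124 + 248 = 496

Yes, 496 is perfect (496 = 496)


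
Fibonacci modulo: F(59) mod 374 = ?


F(k) mod 374 for k=1..59:
1, 1, 2, 3, 5, 8, 13, 21, 34, 55, 89, 144, 233, 3, 236, 239, 101, 340, 67, 33, 100, 133, 233, 366, 225, 217, 68, 285, 353, 264, 243, 133, 2, 135, 137, 272, 35, 307, 342, 275, 243, 144, 13, 157, 170, 327, 123, 76, 199, 275, 100, 1, 101, 102, 203, 305, 134, 65, 199
F(59) mod 374 = 199


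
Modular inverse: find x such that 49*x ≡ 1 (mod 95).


Use the extended Euclidean algorithm on (95, 49); each row r = 95*s + 49*t:
r=95, s=1, t=0
r=49, s=0, t=1
q=1: r=46, s=1, t=-1   [95*(1) + 49*(-1) = 46]
q=1: r=3, s=-1, t=2   [95*(-1) + 49*(2) = 3]
q=15: r=1, s=16, t=-31   [95*(16) + 49*(-31) = 1]
q=3: r=0, s=-49, t=95   [95*(-49) + 49*(95) = 0]
GCD = 1 with t = -31, so 49*(-31) ≡ 1 (mod 95)
Inverse = -31 mod 95 = 64
Check: 49 * 64 = 3136 ≡ 1 (mod 95)

49^(-1) ≡ 64 (mod 95)


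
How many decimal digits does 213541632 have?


213541632 has 9 digits in base 10
floor(log10(213541632)) + 1 = floor(8.3295) + 1 = 9

9 digits (base 10)


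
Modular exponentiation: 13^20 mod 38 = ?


13^1 mod 38 = 13
13^2 mod 38 = 17
13^3 mod 38 = 31
13^4 mod 38 = 23
13^5 mod 38 = 33
13^6 mod 38 = 11
13^7 mod 38 = 29
13^8 mod 38 = 35
13^9 mod 38 = 37
13^10 mod 38 = 25
13^11 mod 38 = 21
13^12 mod 38 = 7
13^13 mod 38 = 15
13^14 mod 38 = 5
13^15 mod 38 = 27
13^16 mod 38 = 9
13^17 mod 38 = 3
13^18 mod 38 = 1
13^19 mod 38 = 13
13^20 mod 38 = 17


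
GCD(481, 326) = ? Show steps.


481 = 1 * 326 + 155
326 = 2 * 155 + 16
155 = 9 * 16 + 11
16 = 1 * 11 + 5
11 = 2 * 5 + 1
5 = 5 * 1 + 0
GCD = 1


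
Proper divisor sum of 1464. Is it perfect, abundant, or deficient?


Proper divisors: 1, 2, 3, 4, 6, 8, 12, 24, 61, 122, 183, 244, 366, 488, 732
Sum = 1 + 2 + 3 + 4 + 6 + 8 + 12 + 24 + 61 + 122 + 183 + 244 + 366 + 488 + 732 = 2256
2256 > 1464 → abundant

s(1464) = 2256 (abundant)


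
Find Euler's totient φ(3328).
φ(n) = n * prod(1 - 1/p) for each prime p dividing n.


3328 = 2^8 × 13
Prime factors: 2, 13
φ(3328) = 3328 × (1-1/2) × (1-1/13)
= 3328 × 1/2 × 12/13 = 1536

φ(3328) = 1536


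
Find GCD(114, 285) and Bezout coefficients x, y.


Tabular extended Euclidean (each row: r = 114*s + 285*t):
r=114, s=1, t=0
r=285, s=0, t=1
q=0: r=114, s=1, t=0   [114*(1) + 285*(0) = 114]
q=2: r=57, s=-2, t=1   [114*(-2) + 285*(1) = 57]
q=2: r=0, s=5, t=-2   [114*(5) + 285*(-2) = 0]
GCD = 57; from the row with r=57: x=-2, y=1
Check: 114*(-2) + 285*(1) = -228 + 285 = 57

GCD = 57, x = -2, y = 1


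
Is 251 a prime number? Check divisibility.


Check divisors up to sqrt(251) = 15.8430
No divisors found.
251 is prime.

Yes, 251 is prime


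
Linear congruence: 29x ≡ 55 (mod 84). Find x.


GCD(29, 84) = 1, unique solution
a^(-1) mod 84 = 29
x = 29 * 55 mod 84 = 83

x ≡ 83 (mod 84)


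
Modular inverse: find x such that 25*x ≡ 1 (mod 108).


Use the extended Euclidean algorithm on (108, 25); each row r = 108*s + 25*t:
r=108, s=1, t=0
r=25, s=0, t=1
q=4: r=8, s=1, t=-4   [108*(1) + 25*(-4) = 8]
q=3: r=1, s=-3, t=13   [108*(-3) + 25*(13) = 1]
q=8: r=0, s=25, t=-108   [108*(25) + 25*(-108) = 0]
GCD = 1 with t = 13, so 25*(13) ≡ 1 (mod 108)
Inverse = 13 mod 108 = 13
Check: 25 * 13 = 325 ≡ 1 (mod 108)

25^(-1) ≡ 13 (mod 108)


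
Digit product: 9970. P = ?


9 × 9 × 7 × 0 = 0


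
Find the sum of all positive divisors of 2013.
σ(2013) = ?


Divisors of 2013: 1, 3, 11, 33, 61, 183, 671, 2013
Sum = 1 + 3 + 11 + 33 + 61 + 183 + 671 + 2013 = 2976

σ(2013) = 2976


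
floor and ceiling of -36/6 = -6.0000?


-36/6 = -6.0000
floor = -6
ceil = -6

floor = -6, ceil = -6


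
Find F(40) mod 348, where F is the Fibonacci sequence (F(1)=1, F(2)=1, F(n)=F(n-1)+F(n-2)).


F(k) mod 348 for k=1..40:
1, 1, 2, 3, 5, 8, 13, 21, 34, 55, 89, 144, 233, 29, 262, 291, 205, 148, 5, 153, 158, 311, 121, 84, 205, 289, 146, 87, 233, 320, 205, 177, 34, 211, 245, 108, 5, 113, 118, 231
F(40) mod 348 = 231


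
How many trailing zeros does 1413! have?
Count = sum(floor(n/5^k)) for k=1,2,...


floor(1413/5) = 282
floor(1413/25) = 56
floor(1413/125) = 11
floor(1413/625) = 2
Total = 351

351 trailing zeros


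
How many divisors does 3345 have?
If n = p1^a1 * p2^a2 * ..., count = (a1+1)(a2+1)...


3345 = 3^1 × 5^1 × 223^1
d(3345) = (1+1) × (1+1) × (1+1) = 8

8 divisors


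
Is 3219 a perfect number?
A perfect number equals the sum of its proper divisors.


Proper divisors of 3219: 1, 3, 29, 37, 87, 111, 1073
Sum = 1 + 3 + 29 + 37 + 87 + 111 + 1073 = 1341

No, 3219 is not perfect (1341 ≠ 3219)


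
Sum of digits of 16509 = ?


1 + 6 + 5 + 0 + 9 = 21


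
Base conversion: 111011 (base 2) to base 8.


111011 (base 2) = 59 (decimal)
59 (decimal) = 73 (base 8)


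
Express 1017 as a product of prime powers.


1017 / 3 = 339
339 / 3 = 113
113 / 113 = 1
1017 = 3^2 × 113


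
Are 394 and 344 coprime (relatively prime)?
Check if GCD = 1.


Euclidean algorithm:
394 = 1 * 344 + 50
344 = 6 * 50 + 44
50 = 1 * 44 + 6
44 = 7 * 6 + 2
6 = 3 * 2 + 0
GCD(394, 344) = 2

No, not coprime (GCD = 2)


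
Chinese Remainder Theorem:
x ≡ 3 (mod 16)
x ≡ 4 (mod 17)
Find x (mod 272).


M = 16*17 = 272
M1 = M/16 = 17, M2 = M/17 = 16
M1^(-1) mod 16 = 1, M2^(-1) mod 17 = 16
x = 3*17*1 + 4*16*16 = 1075
1075 mod 272 = 259
Check: 259 mod 16 = 3 ✓, 259 mod 17 = 4 ✓

x ≡ 259 (mod 272)
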